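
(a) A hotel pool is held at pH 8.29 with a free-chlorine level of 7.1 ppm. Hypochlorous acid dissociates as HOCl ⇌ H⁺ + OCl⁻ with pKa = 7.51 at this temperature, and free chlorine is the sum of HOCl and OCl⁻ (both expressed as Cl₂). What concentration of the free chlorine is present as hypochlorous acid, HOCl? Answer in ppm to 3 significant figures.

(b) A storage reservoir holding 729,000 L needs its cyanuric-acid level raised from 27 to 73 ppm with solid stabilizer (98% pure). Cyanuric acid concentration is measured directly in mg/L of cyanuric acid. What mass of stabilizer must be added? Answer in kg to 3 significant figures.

(a) [OCl⁻]/[HOCl] = 10^(pH − pKa) = 10^(8.29 − 7.51) = 10^0.78 = 6.026.
(a) Fraction as HOCl = 1 / (1 + 6.026) = 0.1423.
(a) HOCl = 0.1423 × 7.1 ppm = 1.011 ppm.

(b) CYA to add: (73 − 27) = 46 mg/L × 729,000 L = 33,530 g cyanuric acid.
(b) At 98% purity: 33,530 / 0.98 = 34,220 g product.

(a) 1.01 ppm; (b) 34.2 kg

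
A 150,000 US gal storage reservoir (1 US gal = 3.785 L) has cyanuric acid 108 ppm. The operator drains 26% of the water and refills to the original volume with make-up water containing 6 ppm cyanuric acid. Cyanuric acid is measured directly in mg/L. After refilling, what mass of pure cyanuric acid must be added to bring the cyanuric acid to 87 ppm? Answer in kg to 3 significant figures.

Volume: 150,000 US gal × 3.785 L/gal = 567,750 L.
After draining 26% and refilling: 108 × 0.74 + 6 × 0.26 = 81.48 ppm.
Deficit to target: 87 − 81.48 = 5.52 mg/L.
Mass: 5.52 mg/L × 567,750 L = 3134 g cyanuric acid.

3.13 kg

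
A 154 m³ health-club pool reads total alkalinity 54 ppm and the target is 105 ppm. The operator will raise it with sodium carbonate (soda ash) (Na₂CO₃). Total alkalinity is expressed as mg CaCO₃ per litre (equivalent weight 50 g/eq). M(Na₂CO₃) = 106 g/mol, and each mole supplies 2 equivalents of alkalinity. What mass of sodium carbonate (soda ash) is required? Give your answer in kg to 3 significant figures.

8.33 kg

Volume: 154 m³ = 154,000 L.
Alkalinity to add: (105 − 54) = 51 mg/L as CaCO₃ × 154,000 L = 7854 g as CaCO₃.
Equivalents: 7854 g ÷ 50 g/eq = 157.1 eq.
Each mole of Na₂CO₃ supplies 2 eq, so 157.1 / 2 = 78.54 mol.
Mass: 78.54 mol × 106 g/mol = 8325 g.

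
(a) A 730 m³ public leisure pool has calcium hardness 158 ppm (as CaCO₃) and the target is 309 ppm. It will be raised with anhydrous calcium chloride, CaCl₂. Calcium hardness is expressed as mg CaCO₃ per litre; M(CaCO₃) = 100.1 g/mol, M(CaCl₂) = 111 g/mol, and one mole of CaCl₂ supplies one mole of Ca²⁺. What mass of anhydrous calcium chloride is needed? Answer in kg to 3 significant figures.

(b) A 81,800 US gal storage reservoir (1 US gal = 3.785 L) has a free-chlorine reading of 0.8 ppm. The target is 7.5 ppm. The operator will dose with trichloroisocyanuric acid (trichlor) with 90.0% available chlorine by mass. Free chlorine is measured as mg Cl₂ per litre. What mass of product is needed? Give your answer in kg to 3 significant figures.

(a) 122 kg; (b) 2.30 kg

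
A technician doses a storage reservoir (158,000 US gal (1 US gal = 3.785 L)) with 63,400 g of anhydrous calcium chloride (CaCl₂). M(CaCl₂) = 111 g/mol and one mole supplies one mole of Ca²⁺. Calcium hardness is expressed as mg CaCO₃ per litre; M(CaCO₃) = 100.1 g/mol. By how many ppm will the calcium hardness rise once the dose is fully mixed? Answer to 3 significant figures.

95.6 ppm

Volume: 158,000 US gal × 3.785 L/gal = 598,030 L.
Moles of Ca²⁺: 63,400 g ÷ 111 g/mol = 571.2 mol.
As CaCO₃: 571.2 mol × 100.1 g/mol = 57,170 g.
Rise: 57,170 g / 598,030 L × 1000 = 95.6 mg/L.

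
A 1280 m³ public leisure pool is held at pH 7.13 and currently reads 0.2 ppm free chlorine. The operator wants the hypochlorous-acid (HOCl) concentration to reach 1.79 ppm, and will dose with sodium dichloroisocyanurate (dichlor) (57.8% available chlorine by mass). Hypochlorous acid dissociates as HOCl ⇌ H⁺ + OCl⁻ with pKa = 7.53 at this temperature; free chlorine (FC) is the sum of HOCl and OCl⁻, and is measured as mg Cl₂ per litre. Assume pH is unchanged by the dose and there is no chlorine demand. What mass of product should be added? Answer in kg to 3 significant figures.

5.10 kg

Volume: 1280 m³ = 1,280,000 L.
[OCl⁻]/[HOCl] = 10^(pH − pKa) = 10^(7.13 − 7.53) = 0.3981; fraction as HOCl = 1/(1 + 0.3981) = 0.7153.
Free chlorine required for 1.79 ppm HOCl: 1.79 / 0.7153 = 2.503 ppm.
FC to add: 2.503 − 0.2 = 2.303 mg/L as Cl₂.
Cl₂ equivalent: 2.303 mg/L × 1,280,000 L = 2947 g.
Product at 57.8% available Cl: 2947 / 0.578 = 5099 g.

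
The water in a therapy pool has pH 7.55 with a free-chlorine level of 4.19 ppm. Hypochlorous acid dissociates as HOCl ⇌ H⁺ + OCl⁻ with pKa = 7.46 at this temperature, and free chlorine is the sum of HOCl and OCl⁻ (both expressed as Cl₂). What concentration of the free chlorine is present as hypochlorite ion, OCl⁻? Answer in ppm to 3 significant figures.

[OCl⁻]/[HOCl] = 10^(pH − pKa) = 10^(7.55 − 7.46) = 10^0.09 = 1.23.
Fraction as HOCl = 1 / (1 + 1.23) = 0.4484.
OCl⁻ = (1 − 0.4484) × 4.19 ppm = 2.311 ppm.

2.31 ppm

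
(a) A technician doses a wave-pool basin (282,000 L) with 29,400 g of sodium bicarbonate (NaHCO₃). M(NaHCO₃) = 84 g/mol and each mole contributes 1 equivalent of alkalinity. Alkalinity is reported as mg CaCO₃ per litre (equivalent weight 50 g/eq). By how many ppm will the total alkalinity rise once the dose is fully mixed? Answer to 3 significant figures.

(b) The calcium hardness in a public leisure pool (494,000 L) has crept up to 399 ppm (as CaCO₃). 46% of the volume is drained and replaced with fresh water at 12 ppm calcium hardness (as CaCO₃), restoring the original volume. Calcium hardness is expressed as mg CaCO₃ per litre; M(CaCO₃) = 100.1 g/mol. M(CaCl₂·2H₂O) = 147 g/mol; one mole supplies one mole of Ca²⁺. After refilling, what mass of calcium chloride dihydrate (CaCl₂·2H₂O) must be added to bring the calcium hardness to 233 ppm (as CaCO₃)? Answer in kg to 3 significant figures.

(a) 62.1 ppm; (b) 8.72 kg

(a) Moles of NaHCO₃: 29,400 g ÷ 84 g/mol = 350 mol → 350 eq of alkalinity.
(a) As CaCO₃: 350 eq × 50 g/eq = 17,500 g.
(a) Rise: 17,500 g / 282,000 L × 1000 = 62.06 mg/L.

(b) After draining 46% and refilling: 399 × 0.54 + 12 × 0.46 = 220.98 ppm.
(b) Deficit to target: 233 − 220.98 = 12.02 mg/L.
(b) As CaCO₃: 12.02 mg/L × 494,000 L = 5938 g; ÷ 100.1 = 59.32 mol Ca²⁺.
(b) Mass: 59.32 × 147 = 8720 g.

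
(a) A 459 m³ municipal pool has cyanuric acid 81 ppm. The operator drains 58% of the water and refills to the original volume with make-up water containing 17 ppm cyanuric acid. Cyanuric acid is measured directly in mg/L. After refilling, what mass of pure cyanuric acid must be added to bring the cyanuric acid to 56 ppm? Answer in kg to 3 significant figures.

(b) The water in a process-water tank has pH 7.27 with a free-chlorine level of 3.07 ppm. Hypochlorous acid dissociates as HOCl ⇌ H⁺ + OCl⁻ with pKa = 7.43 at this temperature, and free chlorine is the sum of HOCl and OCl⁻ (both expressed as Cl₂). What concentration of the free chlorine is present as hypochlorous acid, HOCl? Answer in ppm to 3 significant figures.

(a) Volume: 459 m³ = 459,000 L.
(a) After draining 58% and refilling: 81 × 0.42 + 17 × 0.58 = 43.88 ppm.
(a) Deficit to target: 56 − 43.88 = 12.12 mg/L.
(a) Mass: 12.12 mg/L × 459,000 L = 5563 g cyanuric acid.

(b) [OCl⁻]/[HOCl] = 10^(pH − pKa) = 10^(7.27 − 7.43) = 10^-0.16 = 0.6918.
(b) Fraction as HOCl = 1 / (1 + 0.6918) = 0.5911.
(b) HOCl = 0.5911 × 3.07 ppm = 1.815 ppm.

(a) 5.56 kg; (b) 1.81 ppm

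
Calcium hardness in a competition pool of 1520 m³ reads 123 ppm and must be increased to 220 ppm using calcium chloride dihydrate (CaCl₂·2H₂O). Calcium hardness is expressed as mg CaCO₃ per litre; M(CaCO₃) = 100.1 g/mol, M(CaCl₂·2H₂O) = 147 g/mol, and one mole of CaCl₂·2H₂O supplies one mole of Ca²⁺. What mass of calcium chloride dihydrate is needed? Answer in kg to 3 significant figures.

Volume: 1520 m³ = 1,520,000 L.
Hardness to add: (220 − 123) = 97 mg/L as CaCO₃ × 1,520,000 L = 147,400 g as CaCO₃.
Moles of Ca²⁺ (1 mol Ca²⁺ ≡ 1 mol CaCO₃): 147,400 / 100.1 g/mol = 1473 mol.
Mass of CaCl₂·2H₂O: 1473 × 147 = 216,500 g.

217 kg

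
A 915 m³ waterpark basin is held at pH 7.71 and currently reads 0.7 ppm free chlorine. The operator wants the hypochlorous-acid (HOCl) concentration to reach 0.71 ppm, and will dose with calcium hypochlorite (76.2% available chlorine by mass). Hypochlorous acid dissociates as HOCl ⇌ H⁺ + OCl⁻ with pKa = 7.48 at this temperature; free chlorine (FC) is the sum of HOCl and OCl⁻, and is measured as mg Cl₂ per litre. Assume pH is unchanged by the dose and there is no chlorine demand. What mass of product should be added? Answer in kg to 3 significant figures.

Volume: 915 m³ = 915,000 L.
[OCl⁻]/[HOCl] = 10^(pH − pKa) = 10^(7.71 − 7.48) = 1.698; fraction as HOCl = 1/(1 + 1.698) = 0.3706.
Free chlorine required for 0.71 ppm HOCl: 0.71 / 0.3706 = 1.916 ppm.
FC to add: 1.916 − 0.7 = 1.216 mg/L as Cl₂.
Cl₂ equivalent: 1.216 mg/L × 915,000 L = 1112 g.
Product at 76.2% available Cl: 1112 / 0.762 = 1460 g.

1.46 kg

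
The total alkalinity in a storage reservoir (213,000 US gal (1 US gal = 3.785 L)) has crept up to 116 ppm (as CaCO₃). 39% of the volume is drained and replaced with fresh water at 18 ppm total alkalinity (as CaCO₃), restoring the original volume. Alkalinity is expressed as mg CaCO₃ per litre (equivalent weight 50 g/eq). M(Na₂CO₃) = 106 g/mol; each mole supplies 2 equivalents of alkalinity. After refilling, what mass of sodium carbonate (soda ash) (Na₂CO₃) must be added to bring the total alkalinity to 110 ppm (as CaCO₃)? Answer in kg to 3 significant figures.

Volume: 213,000 US gal × 3.785 L/gal = 806,205 L.
After draining 39% and refilling: 116 × 0.61 + 18 × 0.39 = 77.78 ppm.
Deficit to target: 110 − 77.78 = 32.22 mg/L.
As CaCO₃: 32.22 mg/L × 806,205 L = 25,980 g; ÷ 50 g/eq ÷ 2 = 259.8 mol Na₂CO₃.
Mass: 259.8 × 106 = 27,530 g.

27.5 kg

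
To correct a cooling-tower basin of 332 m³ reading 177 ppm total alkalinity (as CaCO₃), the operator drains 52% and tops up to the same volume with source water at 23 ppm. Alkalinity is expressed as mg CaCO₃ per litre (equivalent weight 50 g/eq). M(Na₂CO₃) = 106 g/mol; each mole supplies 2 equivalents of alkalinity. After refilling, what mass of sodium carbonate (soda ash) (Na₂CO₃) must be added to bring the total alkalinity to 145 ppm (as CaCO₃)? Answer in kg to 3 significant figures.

16.9 kg

Volume: 332 m³ = 332,000 L.
After draining 52% and refilling: 177 × 0.48 + 23 × 0.52 = 96.92 ppm.
Deficit to target: 145 − 96.92 = 48.08 mg/L.
As CaCO₃: 48.08 mg/L × 332,000 L = 15,960 g; ÷ 50 g/eq ÷ 2 = 159.6 mol Na₂CO₃.
Mass: 159.6 × 106 = 16,920 g.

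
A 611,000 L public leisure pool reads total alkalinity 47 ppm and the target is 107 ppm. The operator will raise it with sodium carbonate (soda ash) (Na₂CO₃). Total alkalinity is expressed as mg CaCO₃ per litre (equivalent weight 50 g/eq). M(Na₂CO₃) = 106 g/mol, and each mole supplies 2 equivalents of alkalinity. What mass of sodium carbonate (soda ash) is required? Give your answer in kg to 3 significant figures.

Alkalinity to add: (107 − 47) = 60 mg/L as CaCO₃ × 611,000 L = 36,660 g as CaCO₃.
Equivalents: 36,660 g ÷ 50 g/eq = 733.2 eq.
Each mole of Na₂CO₃ supplies 2 eq, so 733.2 / 2 = 366.6 mol.
Mass: 366.6 mol × 106 g/mol = 38,860 g.

38.9 kg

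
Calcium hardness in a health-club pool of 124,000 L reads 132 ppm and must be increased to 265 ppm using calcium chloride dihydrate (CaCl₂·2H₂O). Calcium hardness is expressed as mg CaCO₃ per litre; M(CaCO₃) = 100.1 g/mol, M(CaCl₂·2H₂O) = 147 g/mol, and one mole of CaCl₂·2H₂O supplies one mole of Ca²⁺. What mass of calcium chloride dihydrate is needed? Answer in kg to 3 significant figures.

24.2 kg

Hardness to add: (265 − 132) = 133 mg/L as CaCO₃ × 124,000 L = 16,490 g as CaCO₃.
Moles of Ca²⁺ (1 mol Ca²⁺ ≡ 1 mol CaCO₃): 16,490 / 100.1 g/mol = 164.8 mol.
Mass of CaCl₂·2H₂O: 164.8 × 147 = 24,220 g.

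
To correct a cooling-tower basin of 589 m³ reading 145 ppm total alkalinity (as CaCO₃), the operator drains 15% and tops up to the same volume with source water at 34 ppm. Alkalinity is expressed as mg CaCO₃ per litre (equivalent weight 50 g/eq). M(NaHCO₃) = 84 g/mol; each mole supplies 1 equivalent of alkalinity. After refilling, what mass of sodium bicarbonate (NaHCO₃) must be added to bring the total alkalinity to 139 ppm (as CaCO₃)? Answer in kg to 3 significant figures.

Volume: 589 m³ = 589,000 L.
After draining 15% and refilling: 145 × 0.85 + 34 × 0.15 = 128.35 ppm.
Deficit to target: 139 − 128.35 = 10.65 mg/L.
As CaCO₃: 10.65 mg/L × 589,000 L = 6273 g; ÷ 50 g/eq ÷ 1 = 125.5 mol NaHCO₃.
Mass: 125.5 × 84 = 10,540 g.

10.5 kg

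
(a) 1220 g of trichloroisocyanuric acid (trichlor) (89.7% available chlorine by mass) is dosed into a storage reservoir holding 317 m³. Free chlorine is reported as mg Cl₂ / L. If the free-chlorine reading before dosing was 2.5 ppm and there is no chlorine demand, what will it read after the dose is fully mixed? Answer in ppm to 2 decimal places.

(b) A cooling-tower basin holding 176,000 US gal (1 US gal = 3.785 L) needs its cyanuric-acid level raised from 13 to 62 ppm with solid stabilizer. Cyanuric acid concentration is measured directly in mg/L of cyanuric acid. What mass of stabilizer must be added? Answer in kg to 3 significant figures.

(a) Volume: 317 m³ = 317,000 L.
(a) Available chlorine delivered: 1220 g × 0.897 = 1094 g as Cl₂.
(a) Concentration rise: 1094 g / 317,000 L = 3.452 mg/L = 3.45 ppm.
(a) Final FC: 2.5 + 3.45 = 5.95 ppm.

(b) Volume: 176,000 US gal × 3.785 L/gal = 666,160 L.
(b) CYA to add: (62 − 13) = 49 mg/L × 666,160 L = 32,640 g cyanuric acid.

(a) 5.95 ppm; (b) 32.6 kg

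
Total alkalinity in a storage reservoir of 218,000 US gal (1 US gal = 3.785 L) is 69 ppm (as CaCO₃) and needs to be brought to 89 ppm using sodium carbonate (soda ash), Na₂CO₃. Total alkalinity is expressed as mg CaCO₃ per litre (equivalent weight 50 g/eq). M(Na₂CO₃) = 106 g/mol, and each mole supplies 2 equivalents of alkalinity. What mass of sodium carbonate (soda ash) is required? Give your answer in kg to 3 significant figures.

17.5 kg

Volume: 218,000 US gal × 3.785 L/gal = 825,130 L.
Alkalinity to add: (89 − 69) = 20 mg/L as CaCO₃ × 825,130 L = 16,500 g as CaCO₃.
Equivalents: 16,500 g ÷ 50 g/eq = 330.1 eq.
Each mole of Na₂CO₃ supplies 2 eq, so 330.1 / 2 = 165 mol.
Mass: 165 mol × 106 g/mol = 17,490 g.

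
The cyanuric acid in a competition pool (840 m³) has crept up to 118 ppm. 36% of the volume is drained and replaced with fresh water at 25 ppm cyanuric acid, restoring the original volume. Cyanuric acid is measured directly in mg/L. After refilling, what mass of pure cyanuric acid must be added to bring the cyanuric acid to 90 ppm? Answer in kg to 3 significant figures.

4.60 kg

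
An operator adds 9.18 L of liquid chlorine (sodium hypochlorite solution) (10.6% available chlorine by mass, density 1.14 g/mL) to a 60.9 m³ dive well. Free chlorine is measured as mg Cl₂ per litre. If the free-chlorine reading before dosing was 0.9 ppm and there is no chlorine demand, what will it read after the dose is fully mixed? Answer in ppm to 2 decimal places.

Volume: 60.9 m³ = 60,900 L.
Mass of solution: 9.18 L × 1000 mL/L × 1.14 g/mL = 10,470 g.
Available chlorine delivered: 10,470 g × 0.106 = 1109 g as Cl₂.
Concentration rise: 1109 g / 60,900 L = 18.22 mg/L = 18.22 ppm.
Final FC: 0.9 + 18.22 = 19.12 ppm.

19.12 ppm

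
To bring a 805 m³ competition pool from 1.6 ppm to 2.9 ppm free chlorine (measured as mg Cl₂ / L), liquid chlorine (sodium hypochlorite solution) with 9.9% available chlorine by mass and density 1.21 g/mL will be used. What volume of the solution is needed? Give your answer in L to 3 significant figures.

8.74 L

Volume: 805 m³ = 805,000 L.
Chlorine deficit: 2.9 − 1.6 = 1.3 ppm = 1.3 mg/L as Cl₂.
Cl₂ equivalent needed: 1.3 mg/L × 805,000 L = 1,046,000 mg = 1046 g.
Product at 9.9% available chlorine: 1046 / 0.099 = 10,570 g.
Volume at density 1.21 g/mL: 10,570 g ÷ 1.21 g/mL = 8736 mL.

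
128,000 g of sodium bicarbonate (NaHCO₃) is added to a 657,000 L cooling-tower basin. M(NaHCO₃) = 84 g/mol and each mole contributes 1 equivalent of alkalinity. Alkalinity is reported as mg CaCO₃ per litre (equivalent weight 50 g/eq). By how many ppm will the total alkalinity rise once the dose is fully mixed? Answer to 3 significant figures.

116 ppm

Moles of NaHCO₃: 128,000 g ÷ 84 g/mol = 1524 mol → 1524 eq of alkalinity.
As CaCO₃: 1524 eq × 50 g/eq = 76,190 g.
Rise: 76,190 g / 657,000 L × 1000 = 116 mg/L.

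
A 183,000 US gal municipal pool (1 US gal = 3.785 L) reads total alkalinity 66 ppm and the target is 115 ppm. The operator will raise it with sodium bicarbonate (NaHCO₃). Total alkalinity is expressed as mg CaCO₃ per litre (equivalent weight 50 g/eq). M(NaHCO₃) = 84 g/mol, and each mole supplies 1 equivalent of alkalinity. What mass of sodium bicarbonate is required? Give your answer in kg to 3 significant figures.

57.0 kg

Volume: 183,000 US gal × 3.785 L/gal = 692,655 L.
Alkalinity to add: (115 − 66) = 49 mg/L as CaCO₃ × 692,655 L = 33,940 g as CaCO₃.
Equivalents: 33,940 g ÷ 50 g/eq = 678.8 eq.
NaHCO₃ supplies 1 eq per mole → 678.8 mol.
Mass: 678.8 mol × 84 g/mol = 57,020 g.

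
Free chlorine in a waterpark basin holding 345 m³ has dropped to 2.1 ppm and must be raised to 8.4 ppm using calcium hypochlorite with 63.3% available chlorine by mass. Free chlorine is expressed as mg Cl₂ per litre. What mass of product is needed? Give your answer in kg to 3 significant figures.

Volume: 345 m³ = 345,000 L.
Chlorine deficit: 8.4 − 2.1 = 6.3 ppm = 6.3 mg/L as Cl₂.
Cl₂ equivalent needed: 6.3 mg/L × 345,000 L = 2,174,000 mg = 2174 g.
Product at 63.3% available chlorine: 2174 / 0.633 = 3434 g.

3.43 kg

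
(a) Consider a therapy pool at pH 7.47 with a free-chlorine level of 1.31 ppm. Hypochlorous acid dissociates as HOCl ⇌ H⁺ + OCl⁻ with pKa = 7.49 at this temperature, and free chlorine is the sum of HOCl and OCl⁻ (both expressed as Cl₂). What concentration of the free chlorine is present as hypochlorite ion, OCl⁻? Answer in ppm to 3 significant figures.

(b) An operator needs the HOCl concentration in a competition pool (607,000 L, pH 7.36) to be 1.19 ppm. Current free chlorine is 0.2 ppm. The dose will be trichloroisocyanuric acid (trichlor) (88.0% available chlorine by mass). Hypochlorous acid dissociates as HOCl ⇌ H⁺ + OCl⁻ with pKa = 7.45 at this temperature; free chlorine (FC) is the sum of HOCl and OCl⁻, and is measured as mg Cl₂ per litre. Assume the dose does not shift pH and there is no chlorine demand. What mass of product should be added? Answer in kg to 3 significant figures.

(a) 0.640 ppm; (b) 1.35 kg

(a) [OCl⁻]/[HOCl] = 10^(pH − pKa) = 10^(7.47 − 7.49) = 10^-0.02 = 0.955.
(a) Fraction as HOCl = 1 / (1 + 0.955) = 0.5115.
(a) OCl⁻ = (1 − 0.5115) × 1.31 ppm = 0.6399 ppm.

(b) [OCl⁻]/[HOCl] = 10^(pH − pKa) = 10^(7.36 − 7.45) = 0.8128; fraction as HOCl = 1/(1 + 0.8128) = 0.5516.
(b) Free chlorine required for 1.19 ppm HOCl: 1.19 / 0.5516 = 2.157 ppm.
(b) FC to add: 2.157 − 0.2 = 1.957 mg/L as Cl₂.
(b) Cl₂ equivalent: 1.957 mg/L × 607,000 L = 1188 g.
(b) Product at 88.0% available Cl: 1188 / 0.88 = 1350 g.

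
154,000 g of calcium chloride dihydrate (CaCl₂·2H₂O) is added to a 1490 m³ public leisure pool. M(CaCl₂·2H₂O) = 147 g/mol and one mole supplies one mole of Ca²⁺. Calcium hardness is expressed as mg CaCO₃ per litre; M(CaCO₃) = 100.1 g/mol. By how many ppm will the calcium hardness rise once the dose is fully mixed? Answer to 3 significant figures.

70.4 ppm

Volume: 1490 m³ = 1,490,000 L.
Moles of Ca²⁺: 154,000 g ÷ 147 g/mol = 1048 mol.
As CaCO₃: 1048 mol × 100.1 g/mol = 104,900 g.
Rise: 104,900 g / 1,490,000 L × 1000 = 70.38 mg/L.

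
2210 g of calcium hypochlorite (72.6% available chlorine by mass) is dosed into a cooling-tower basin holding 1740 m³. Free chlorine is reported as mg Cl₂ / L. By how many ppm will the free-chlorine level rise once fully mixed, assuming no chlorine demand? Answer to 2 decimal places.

0.92 ppm

Volume: 1740 m³ = 1,740,000 L.
Available chlorine delivered: 2210 g × 0.726 = 1604 g as Cl₂.
Concentration rise: 1604 g / 1,740,000 L = 0.9221 mg/L = 0.92 ppm.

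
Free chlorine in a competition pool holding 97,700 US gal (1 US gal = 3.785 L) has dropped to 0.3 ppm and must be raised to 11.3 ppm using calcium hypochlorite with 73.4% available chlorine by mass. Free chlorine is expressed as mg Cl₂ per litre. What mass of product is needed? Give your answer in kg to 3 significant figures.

Volume: 97,700 US gal × 3.785 L/gal = 369,794 L.
Chlorine deficit: 11.3 − 0.3 = 11 ppm = 11 mg/L as Cl₂.
Cl₂ equivalent needed: 11 mg/L × 369,794 L = 4,068,000 mg = 4068 g.
Product at 73.4% available chlorine: 4068 / 0.734 = 5542 g.

5.54 kg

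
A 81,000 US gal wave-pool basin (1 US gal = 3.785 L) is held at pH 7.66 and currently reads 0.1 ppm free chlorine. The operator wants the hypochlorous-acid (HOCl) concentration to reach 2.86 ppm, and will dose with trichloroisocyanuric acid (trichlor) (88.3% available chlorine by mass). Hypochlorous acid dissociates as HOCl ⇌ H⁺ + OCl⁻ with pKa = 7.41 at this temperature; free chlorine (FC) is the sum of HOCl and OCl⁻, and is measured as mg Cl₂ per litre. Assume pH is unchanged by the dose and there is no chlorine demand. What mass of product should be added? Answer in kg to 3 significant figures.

2.72 kg

Volume: 81,000 US gal × 3.785 L/gal = 306,585 L.
[OCl⁻]/[HOCl] = 10^(pH − pKa) = 10^(7.66 − 7.41) = 1.778; fraction as HOCl = 1/(1 + 1.778) = 0.3599.
Free chlorine required for 2.86 ppm HOCl: 2.86 / 0.3599 = 7.946 ppm.
FC to add: 7.946 − 0.1 = 7.846 mg/L as Cl₂.
Cl₂ equivalent: 7.846 mg/L × 306,585 L = 2405 g.
Product at 88.3% available Cl: 2405 / 0.883 = 2724 g.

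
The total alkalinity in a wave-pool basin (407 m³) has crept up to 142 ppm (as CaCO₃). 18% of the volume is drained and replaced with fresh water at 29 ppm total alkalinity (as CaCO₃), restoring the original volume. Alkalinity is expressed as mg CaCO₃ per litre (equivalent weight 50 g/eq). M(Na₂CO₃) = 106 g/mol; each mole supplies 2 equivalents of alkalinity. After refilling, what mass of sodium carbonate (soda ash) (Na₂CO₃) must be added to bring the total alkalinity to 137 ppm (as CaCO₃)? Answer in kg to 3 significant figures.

6.62 kg

Volume: 407 m³ = 407,000 L.
After draining 18% and refilling: 142 × 0.82 + 29 × 0.18 = 121.66 ppm.
Deficit to target: 137 − 121.66 = 15.34 mg/L.
As CaCO₃: 15.34 mg/L × 407,000 L = 6243 g; ÷ 50 g/eq ÷ 2 = 62.43 mol Na₂CO₃.
Mass: 62.43 × 106 = 6618 g.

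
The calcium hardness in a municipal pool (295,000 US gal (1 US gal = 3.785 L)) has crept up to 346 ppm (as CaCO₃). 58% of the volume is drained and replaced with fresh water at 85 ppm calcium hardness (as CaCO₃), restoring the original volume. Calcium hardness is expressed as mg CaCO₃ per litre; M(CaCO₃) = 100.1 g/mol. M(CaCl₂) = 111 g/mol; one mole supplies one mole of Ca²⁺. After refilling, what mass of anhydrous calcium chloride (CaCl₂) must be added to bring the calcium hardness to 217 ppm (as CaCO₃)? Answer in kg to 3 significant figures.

27.7 kg

Volume: 295,000 US gal × 3.785 L/gal = 1,116,575 L.
After draining 58% and refilling: 346 × 0.42 + 85 × 0.58 = 194.62 ppm.
Deficit to target: 217 − 194.62 = 22.38 mg/L.
As CaCO₃: 22.38 mg/L × 1,116,575 L = 24,990 g; ÷ 100.1 = 249.6 mol Ca²⁺.
Mass: 249.6 × 111 = 27,710 g.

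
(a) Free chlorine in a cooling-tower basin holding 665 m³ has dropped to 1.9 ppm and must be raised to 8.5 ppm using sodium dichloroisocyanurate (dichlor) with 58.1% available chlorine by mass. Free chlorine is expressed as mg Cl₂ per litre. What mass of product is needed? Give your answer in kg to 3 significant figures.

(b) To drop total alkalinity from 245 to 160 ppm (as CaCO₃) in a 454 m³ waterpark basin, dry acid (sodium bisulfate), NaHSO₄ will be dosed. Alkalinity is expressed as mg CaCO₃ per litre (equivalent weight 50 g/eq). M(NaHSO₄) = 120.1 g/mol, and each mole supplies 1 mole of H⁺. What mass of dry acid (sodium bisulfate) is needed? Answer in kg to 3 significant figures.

(a) Volume: 665 m³ = 665,000 L.
(a) Chlorine deficit: 8.5 − 1.9 = 6.6 ppm = 6.6 mg/L as Cl₂.
(a) Cl₂ equivalent needed: 6.6 mg/L × 665,000 L = 4,389,000 mg = 4389 g.
(a) Product at 58.1% available chlorine: 4389 / 0.581 = 7554 g.

(b) Volume: 454 m³ = 454,000 L.
(b) Alkalinity to neutralize: (245 − 160) = 85 mg/L as CaCO₃ × 454,000 L = 38,590 g as CaCO₃.
(b) Equivalents of H⁺ required: 38,590 ÷ 50 g/eq = 771.8 eq = 771.8 mol NaHSO₄.
(b) Mass of NaHSO₄: 771.8 × 120.1 = 92,690 g.

(a) 7.55 kg; (b) 92.7 kg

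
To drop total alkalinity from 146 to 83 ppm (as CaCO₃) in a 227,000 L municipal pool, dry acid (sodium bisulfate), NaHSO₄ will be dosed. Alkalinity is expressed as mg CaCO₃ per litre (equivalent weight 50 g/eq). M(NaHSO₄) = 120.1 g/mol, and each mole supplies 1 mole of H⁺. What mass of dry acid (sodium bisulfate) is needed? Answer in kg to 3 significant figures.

Alkalinity to neutralize: (146 − 83) = 63 mg/L as CaCO₃ × 227,000 L = 14,300 g as CaCO₃.
Equivalents of H⁺ required: 14,300 ÷ 50 g/eq = 286 eq = 286 mol NaHSO₄.
Mass of NaHSO₄: 286 × 120.1 = 34,350 g.

34.4 kg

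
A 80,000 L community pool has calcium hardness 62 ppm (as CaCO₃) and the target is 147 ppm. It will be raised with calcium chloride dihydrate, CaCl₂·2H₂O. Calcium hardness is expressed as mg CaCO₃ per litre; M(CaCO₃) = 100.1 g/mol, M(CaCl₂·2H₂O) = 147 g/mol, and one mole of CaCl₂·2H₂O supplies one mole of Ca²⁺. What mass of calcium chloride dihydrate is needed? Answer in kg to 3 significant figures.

9.99 kg

Hardness to add: (147 − 62) = 85 mg/L as CaCO₃ × 80,000 L = 6800 g as CaCO₃.
Moles of Ca²⁺ (1 mol Ca²⁺ ≡ 1 mol CaCO₃): 6800 / 100.1 g/mol = 67.93 mol.
Mass of CaCl₂·2H₂O: 67.93 × 147 = 9986 g.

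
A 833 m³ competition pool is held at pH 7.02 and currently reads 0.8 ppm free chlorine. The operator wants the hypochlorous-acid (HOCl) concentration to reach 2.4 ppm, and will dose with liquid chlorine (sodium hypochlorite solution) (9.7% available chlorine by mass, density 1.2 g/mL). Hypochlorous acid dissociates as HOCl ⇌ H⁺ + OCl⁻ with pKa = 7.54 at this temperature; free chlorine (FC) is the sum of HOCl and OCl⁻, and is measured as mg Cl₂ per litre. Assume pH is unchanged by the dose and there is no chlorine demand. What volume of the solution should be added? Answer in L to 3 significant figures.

16.6 L

Volume: 833 m³ = 833,000 L.
[OCl⁻]/[HOCl] = 10^(pH − pKa) = 10^(7.02 − 7.54) = 0.302; fraction as HOCl = 1/(1 + 0.302) = 0.7681.
Free chlorine required for 2.4 ppm HOCl: 2.4 / 0.7681 = 3.125 ppm.
FC to add: 3.125 − 0.8 = 2.325 mg/L as Cl₂.
Cl₂ equivalent: 2.325 mg/L × 833,000 L = 1937 g.
Product at 9.7% available Cl: 1937 / 0.097 = 19,960 g.
Volume: 19,960 g ÷ 1.2 g/mL = 16,640 mL.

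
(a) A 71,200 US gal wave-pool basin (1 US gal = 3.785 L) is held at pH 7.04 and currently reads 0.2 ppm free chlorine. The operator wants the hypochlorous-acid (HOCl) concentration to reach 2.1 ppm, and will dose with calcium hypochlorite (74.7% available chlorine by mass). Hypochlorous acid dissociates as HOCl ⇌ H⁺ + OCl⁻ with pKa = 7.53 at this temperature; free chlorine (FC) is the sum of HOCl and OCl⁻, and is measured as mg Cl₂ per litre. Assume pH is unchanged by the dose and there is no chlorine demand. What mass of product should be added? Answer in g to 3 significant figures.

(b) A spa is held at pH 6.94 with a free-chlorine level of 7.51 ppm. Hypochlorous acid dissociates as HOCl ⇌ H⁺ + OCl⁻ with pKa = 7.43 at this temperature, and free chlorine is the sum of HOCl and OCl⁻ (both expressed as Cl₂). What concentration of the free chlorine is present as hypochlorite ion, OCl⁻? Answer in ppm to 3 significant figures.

(a) Volume: 71,200 US gal × 3.785 L/gal = 269,492 L.
(a) [OCl⁻]/[HOCl] = 10^(pH − pKa) = 10^(7.04 − 7.53) = 0.3236; fraction as HOCl = 1/(1 + 0.3236) = 0.7555.
(a) Free chlorine required for 2.1 ppm HOCl: 2.1 / 0.7555 = 2.78 ppm.
(a) FC to add: 2.78 − 0.2 = 2.58 mg/L as Cl₂.
(a) Cl₂ equivalent: 2.58 mg/L × 269,492 L = 695.2 g.
(a) Product at 74.7% available Cl: 695.2 / 0.747 = 930.6 g.

(b) [OCl⁻]/[HOCl] = 10^(pH − pKa) = 10^(6.94 − 7.43) = 10^-0.49 = 0.3236.
(b) Fraction as HOCl = 1 / (1 + 0.3236) = 0.7555.
(b) OCl⁻ = (1 − 0.7555) × 7.51 ppm = 1.836 ppm.

(a) 931 g; (b) 1.84 ppm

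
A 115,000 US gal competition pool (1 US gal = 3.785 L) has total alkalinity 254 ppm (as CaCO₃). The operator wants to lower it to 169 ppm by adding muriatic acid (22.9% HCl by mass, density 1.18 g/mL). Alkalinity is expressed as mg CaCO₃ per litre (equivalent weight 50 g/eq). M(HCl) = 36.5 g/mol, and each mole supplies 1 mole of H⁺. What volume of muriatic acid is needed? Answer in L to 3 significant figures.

100 L

Volume: 115,000 US gal × 3.785 L/gal = 435,275 L.
Alkalinity to neutralize: (254 − 169) = 85 mg/L as CaCO₃ × 435,275 L = 37,000 g as CaCO₃.
Equivalents of H⁺ required: 37,000 ÷ 50 g/eq = 740 eq = 740 mol HCl.
Mass of HCl: 740 × 36.5 = 27,010 g.
Mass of 22.9% solution: 27,010 / 0.229 = 117,900 g.
Volume: 117,900 g ÷ 1.18 g/mL = 99,950 mL.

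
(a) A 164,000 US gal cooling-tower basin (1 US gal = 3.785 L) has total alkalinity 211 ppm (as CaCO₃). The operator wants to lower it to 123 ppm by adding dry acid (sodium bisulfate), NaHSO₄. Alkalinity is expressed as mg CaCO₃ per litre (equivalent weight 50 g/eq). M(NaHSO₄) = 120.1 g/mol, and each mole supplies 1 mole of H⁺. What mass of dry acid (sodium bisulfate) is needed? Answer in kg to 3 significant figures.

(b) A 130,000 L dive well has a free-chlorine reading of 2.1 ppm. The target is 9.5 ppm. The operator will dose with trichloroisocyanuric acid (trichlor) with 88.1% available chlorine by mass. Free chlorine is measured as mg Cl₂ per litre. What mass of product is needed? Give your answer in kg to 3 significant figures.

(a) 131 kg; (b) 1.09 kg

(a) Volume: 164,000 US gal × 3.785 L/gal = 620,740 L.
(a) Alkalinity to neutralize: (211 − 123) = 88 mg/L as CaCO₃ × 620,740 L = 54,630 g as CaCO₃.
(a) Equivalents of H⁺ required: 54,630 ÷ 50 g/eq = 1093 eq = 1093 mol NaHSO₄.
(a) Mass of NaHSO₄: 1093 × 120.1 = 131,200 g.

(b) Chlorine deficit: 9.5 − 2.1 = 7.4 ppm = 7.4 mg/L as Cl₂.
(b) Cl₂ equivalent needed: 7.4 mg/L × 130,000 L = 962,000 mg = 962 g.
(b) Product at 88.1% available chlorine: 962 / 0.881 = 1092 g.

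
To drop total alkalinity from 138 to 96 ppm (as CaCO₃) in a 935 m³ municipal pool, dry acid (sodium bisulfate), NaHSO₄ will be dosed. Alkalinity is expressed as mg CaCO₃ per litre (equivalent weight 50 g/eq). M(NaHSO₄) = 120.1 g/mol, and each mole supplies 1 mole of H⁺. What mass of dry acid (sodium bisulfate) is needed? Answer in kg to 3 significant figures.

94.3 kg

Volume: 935 m³ = 935,000 L.
Alkalinity to neutralize: (138 − 96) = 42 mg/L as CaCO₃ × 935,000 L = 39,270 g as CaCO₃.
Equivalents of H⁺ required: 39,270 ÷ 50 g/eq = 785.4 eq = 785.4 mol NaHSO₄.
Mass of NaHSO₄: 785.4 × 120.1 = 94,330 g.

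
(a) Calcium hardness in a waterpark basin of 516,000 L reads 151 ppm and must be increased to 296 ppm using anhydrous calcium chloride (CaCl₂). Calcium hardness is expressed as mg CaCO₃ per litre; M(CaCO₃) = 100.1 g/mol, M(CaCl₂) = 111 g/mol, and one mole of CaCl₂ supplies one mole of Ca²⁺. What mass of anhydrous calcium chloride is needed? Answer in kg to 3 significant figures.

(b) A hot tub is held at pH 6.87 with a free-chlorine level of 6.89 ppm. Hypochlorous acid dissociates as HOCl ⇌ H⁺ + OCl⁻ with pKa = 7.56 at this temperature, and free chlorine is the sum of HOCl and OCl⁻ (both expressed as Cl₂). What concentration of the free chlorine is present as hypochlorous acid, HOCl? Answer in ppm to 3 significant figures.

(a) Hardness to add: (296 − 151) = 145 mg/L as CaCO₃ × 516,000 L = 74,820 g as CaCO₃.
(a) Moles of Ca²⁺ (1 mol Ca²⁺ ≡ 1 mol CaCO₃): 74,820 / 100.1 g/mol = 747.5 mol.
(a) Mass of CaCl₂: 747.5 × 111 = 82,970 g.

(b) [OCl⁻]/[HOCl] = 10^(pH − pKa) = 10^(6.87 − 7.56) = 10^-0.69 = 0.2042.
(b) Fraction as HOCl = 1 / (1 + 0.2042) = 0.8304.
(b) HOCl = 0.8304 × 6.89 ppm = 5.722 ppm.

(a) 83.0 kg; (b) 5.72 ppm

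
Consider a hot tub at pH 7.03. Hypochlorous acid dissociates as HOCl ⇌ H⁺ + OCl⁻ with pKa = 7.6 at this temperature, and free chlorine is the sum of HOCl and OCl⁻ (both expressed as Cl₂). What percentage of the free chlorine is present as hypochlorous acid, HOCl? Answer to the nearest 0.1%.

78.8%

[OCl⁻]/[HOCl] = 10^(pH − pKa) = 10^(7.03 − 7.6) = 10^-0.57 = 0.2692.
Fraction as HOCl = 1 / (1 + 0.2692) = 0.7879.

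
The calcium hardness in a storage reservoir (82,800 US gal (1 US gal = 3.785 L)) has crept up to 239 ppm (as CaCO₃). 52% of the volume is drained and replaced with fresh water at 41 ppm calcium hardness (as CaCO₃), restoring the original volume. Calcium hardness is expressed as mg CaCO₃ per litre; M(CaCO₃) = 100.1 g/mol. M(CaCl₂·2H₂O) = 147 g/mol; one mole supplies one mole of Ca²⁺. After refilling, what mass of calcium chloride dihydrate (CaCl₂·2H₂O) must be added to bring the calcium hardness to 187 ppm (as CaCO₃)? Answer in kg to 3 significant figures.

Volume: 82,800 US gal × 3.785 L/gal = 313,398 L.
After draining 52% and refilling: 239 × 0.48 + 41 × 0.52 = 136.04 ppm.
Deficit to target: 187 − 136.04 = 50.96 mg/L.
As CaCO₃: 50.96 mg/L × 313,398 L = 15,970 g; ÷ 100.1 = 159.5 mol Ca²⁺.
Mass: 159.5 × 147 = 23,450 g.

23.5 kg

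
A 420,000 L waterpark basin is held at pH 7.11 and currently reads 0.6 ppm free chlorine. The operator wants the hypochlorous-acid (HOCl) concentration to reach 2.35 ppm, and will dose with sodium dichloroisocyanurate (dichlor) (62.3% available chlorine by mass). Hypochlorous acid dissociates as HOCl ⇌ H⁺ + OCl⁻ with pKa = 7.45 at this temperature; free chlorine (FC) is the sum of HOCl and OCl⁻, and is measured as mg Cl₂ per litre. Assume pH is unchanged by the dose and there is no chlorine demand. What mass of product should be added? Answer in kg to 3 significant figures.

1.90 kg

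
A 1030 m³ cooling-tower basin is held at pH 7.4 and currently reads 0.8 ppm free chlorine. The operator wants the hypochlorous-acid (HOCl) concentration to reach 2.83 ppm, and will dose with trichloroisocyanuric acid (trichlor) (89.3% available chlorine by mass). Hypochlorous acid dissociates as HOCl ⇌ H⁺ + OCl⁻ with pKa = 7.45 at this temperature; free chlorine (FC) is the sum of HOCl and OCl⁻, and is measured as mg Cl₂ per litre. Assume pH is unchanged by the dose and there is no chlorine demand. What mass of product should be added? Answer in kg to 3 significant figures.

Volume: 1030 m³ = 1,030,000 L.
[OCl⁻]/[HOCl] = 10^(pH − pKa) = 10^(7.4 − 7.45) = 0.8913; fraction as HOCl = 1/(1 + 0.8913) = 0.5288.
Free chlorine required for 2.83 ppm HOCl: 2.83 / 0.5288 = 5.352 ppm.
FC to add: 5.352 − 0.8 = 4.552 mg/L as Cl₂.
Cl₂ equivalent: 4.552 mg/L × 1,030,000 L = 4689 g.
Product at 89.3% available Cl: 4689 / 0.893 = 5251 g.

5.25 kg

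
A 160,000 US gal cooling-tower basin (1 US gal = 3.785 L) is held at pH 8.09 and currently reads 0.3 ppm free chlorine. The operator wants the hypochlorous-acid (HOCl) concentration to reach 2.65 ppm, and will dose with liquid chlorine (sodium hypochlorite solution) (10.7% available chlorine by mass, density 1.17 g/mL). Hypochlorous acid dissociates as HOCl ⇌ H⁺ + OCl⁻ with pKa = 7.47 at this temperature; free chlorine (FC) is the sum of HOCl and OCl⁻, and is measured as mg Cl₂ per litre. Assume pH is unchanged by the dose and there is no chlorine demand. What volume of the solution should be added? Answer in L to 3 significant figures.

Volume: 160,000 US gal × 3.785 L/gal = 605,600 L.
[OCl⁻]/[HOCl] = 10^(pH − pKa) = 10^(8.09 − 7.47) = 4.169; fraction as HOCl = 1/(1 + 4.169) = 0.1935.
Free chlorine required for 2.65 ppm HOCl: 2.65 / 0.1935 = 13.7 ppm.
FC to add: 13.7 − 0.3 = 13.4 mg/L as Cl₂.
Cl₂ equivalent: 13.4 mg/L × 605,600 L = 8113 g.
Product at 10.7% available Cl: 8113 / 0.107 = 75,820 g.
Volume: 75,820 g ÷ 1.17 g/mL = 64,810 mL.

64.8 L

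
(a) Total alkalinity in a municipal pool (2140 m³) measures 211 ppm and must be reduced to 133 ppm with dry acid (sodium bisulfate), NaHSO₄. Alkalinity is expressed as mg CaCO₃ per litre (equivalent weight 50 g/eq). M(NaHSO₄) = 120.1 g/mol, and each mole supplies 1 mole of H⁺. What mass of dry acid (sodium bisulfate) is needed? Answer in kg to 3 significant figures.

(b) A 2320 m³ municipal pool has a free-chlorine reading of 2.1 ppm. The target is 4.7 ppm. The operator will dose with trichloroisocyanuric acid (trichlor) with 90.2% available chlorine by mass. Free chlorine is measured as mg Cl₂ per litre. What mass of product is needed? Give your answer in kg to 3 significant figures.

(a) Volume: 2140 m³ = 2,140,000 L.
(a) Alkalinity to neutralize: (211 − 133) = 78 mg/L as CaCO₃ × 2,140,000 L = 166,900 g as CaCO₃.
(a) Equivalents of H⁺ required: 166,900 ÷ 50 g/eq = 3338 eq = 3338 mol NaHSO₄.
(a) Mass of NaHSO₄: 3338 × 120.1 = 400,900 g.

(b) Volume: 2320 m³ = 2,320,000 L.
(b) Chlorine deficit: 4.7 − 2.1 = 2.6 ppm = 2.6 mg/L as Cl₂.
(b) Cl₂ equivalent needed: 2.6 mg/L × 2,320,000 L = 6,032,000 mg = 6032 g.
(b) Product at 90.2% available chlorine: 6032 / 0.902 = 6687 g.

(a) 401 kg; (b) 6.69 kg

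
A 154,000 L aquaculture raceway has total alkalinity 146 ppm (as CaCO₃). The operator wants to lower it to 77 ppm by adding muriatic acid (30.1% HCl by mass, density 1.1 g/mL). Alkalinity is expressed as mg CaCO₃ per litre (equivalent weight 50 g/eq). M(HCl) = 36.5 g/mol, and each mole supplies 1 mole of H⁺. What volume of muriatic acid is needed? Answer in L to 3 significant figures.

23.4 L

Alkalinity to neutralize: (146 − 77) = 69 mg/L as CaCO₃ × 154,000 L = 10,630 g as CaCO₃.
Equivalents of H⁺ required: 10,630 ÷ 50 g/eq = 212.5 eq = 212.5 mol HCl.
Mass of HCl: 212.5 × 36.5 = 7757 g.
Mass of 30.1% solution: 7757 / 0.301 = 25,770 g.
Volume: 25,770 g ÷ 1.1 g/mL = 23,430 mL.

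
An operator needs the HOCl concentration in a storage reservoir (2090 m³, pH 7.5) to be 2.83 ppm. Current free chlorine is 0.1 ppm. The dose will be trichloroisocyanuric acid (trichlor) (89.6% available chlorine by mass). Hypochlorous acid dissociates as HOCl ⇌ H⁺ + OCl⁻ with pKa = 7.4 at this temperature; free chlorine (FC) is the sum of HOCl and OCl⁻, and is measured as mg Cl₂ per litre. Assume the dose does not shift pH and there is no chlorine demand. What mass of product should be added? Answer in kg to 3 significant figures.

Volume: 2090 m³ = 2,090,000 L.
[OCl⁻]/[HOCl] = 10^(pH − pKa) = 10^(7.5 − 7.4) = 1.259; fraction as HOCl = 1/(1 + 1.259) = 0.4427.
Free chlorine required for 2.83 ppm HOCl: 2.83 / 0.4427 = 6.393 ppm.
FC to add: 6.393 − 0.1 = 6.293 mg/L as Cl₂.
Cl₂ equivalent: 6.293 mg/L × 2,090,000 L = 13,150 g.
Product at 89.6% available Cl: 13,150 / 0.896 = 14,680 g.

14.7 kg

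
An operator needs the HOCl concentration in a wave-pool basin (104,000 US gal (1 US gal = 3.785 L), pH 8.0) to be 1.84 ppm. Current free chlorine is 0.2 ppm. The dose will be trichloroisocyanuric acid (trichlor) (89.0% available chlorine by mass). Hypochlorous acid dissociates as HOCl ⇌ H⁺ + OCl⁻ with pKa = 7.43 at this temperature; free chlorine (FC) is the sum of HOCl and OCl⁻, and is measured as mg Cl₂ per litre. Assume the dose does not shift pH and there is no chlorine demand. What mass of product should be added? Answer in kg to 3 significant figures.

Volume: 104,000 US gal × 3.785 L/gal = 393,640 L.
[OCl⁻]/[HOCl] = 10^(pH − pKa) = 10^(8.0 − 7.43) = 3.715; fraction as HOCl = 1/(1 + 3.715) = 0.2121.
Free chlorine required for 1.84 ppm HOCl: 1.84 / 0.2121 = 8.676 ppm.
FC to add: 8.676 − 0.2 = 8.476 mg/L as Cl₂.
Cl₂ equivalent: 8.476 mg/L × 393,640 L = 3337 g.
Product at 89.0% available Cl: 3337 / 0.89 = 3749 g.

3.75 kg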